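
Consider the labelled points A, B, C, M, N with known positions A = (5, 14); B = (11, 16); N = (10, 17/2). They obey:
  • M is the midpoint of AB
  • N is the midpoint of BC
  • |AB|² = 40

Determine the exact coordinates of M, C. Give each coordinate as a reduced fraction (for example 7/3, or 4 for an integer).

M = (8, 15)
C = (9, 1)

1. M_x = 8  [2·M = A+B = (5, 14)+(11, 16)]
2. M_y = 15  [2·M = A+B = (5, 14)+(11, 16)]
   so M = (8, 15)
3. C_x = 9  [C = 2·N−B = 2·(10, 17/2)−(11, 16)]
4. C_y = 1  [C = 2·N−B = 2·(10, 17/2)−(11, 16)]
   so C = (9, 1)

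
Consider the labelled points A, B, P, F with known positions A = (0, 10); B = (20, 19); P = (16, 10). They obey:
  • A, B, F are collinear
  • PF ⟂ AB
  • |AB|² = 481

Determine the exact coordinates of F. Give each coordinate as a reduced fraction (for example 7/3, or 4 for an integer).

1. F_x = 6400/481  [[A, B, F are collinear ⇒ -9x+20y-200=0] ∩ [PF ⟂ AB ⇒ 20x+9y-410=0]]
2. F_y = 7690/481  [[A, B, F are collinear ⇒ -9x+20y-200=0] ∩ [PF ⟂ AB ⇒ 20x+9y-410=0]]
   so F = (6400/481, 7690/481)

F = (6400/481, 7690/481)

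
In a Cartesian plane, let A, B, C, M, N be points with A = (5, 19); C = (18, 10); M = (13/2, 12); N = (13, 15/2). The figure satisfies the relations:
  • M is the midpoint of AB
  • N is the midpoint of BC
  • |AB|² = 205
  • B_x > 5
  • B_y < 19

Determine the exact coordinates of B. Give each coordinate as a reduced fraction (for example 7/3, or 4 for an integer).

B = (8, 5)

1. B_x = 8  [B = 2·M−A = 2·(13/2, 12)−(5, 19)]
2. B_y = 5  [B = 2·M−A = 2·(13/2, 12)−(5, 19)]
   so B = (8, 5)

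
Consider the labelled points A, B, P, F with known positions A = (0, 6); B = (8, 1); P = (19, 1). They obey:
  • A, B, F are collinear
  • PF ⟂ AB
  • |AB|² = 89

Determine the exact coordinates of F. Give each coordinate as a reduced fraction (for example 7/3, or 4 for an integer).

1. F_x = 1416/89  [[A, B, F are collinear ⇒ 5x+8y-48=0] ∩ [PF ⟂ AB ⇒ 8x-5y-147=0]]
2. F_y = -351/89  [[A, B, F are collinear ⇒ 5x+8y-48=0] ∩ [PF ⟂ AB ⇒ 8x-5y-147=0]]
   so F = (1416/89, -351/89)

F = (1416/89, -351/89)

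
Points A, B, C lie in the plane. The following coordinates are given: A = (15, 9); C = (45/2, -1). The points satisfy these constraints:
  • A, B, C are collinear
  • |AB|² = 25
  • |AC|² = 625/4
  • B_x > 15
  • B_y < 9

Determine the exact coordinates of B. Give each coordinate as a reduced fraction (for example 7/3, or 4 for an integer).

B = (18, 5)

1. B_x = 18  [[A, B, C are collinear ⇒ -10x-15/2y+435/2=0] ∩ [|B−(15, 9)|²=25]]
2. B_y = 5  [[A, B, C are collinear ⇒ -10x-15/2y+435/2=0] ∩ [|B−(15, 9)|²=25]]
   so B = (18, 5)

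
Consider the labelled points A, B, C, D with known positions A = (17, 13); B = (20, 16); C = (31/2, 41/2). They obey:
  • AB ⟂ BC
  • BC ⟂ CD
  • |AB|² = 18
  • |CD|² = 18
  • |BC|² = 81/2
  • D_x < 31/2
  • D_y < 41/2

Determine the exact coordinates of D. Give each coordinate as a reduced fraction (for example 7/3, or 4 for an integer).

1. D_x = 25/2  [[BC ⟂ CD ⇒ -9/2x+9/2y-45/2=0] ∩ [|D−(31/2, 41/2)|²=18]]
2. D_y = 35/2  [[BC ⟂ CD ⇒ -9/2x+9/2y-45/2=0] ∩ [|D−(31/2, 41/2)|²=18]]
   so D = (25/2, 35/2)

D = (25/2, 35/2)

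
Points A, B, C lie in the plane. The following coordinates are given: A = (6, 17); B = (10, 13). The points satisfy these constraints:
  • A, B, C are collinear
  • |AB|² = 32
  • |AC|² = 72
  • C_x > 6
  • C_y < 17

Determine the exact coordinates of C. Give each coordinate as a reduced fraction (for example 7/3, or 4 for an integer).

1. C_x = 12  [[A, B, C are collinear ⇒ 4x+4y-92=0] ∩ [|C−(6, 17)|²=72]]
2. C_y = 11  [[A, B, C are collinear ⇒ 4x+4y-92=0] ∩ [|C−(6, 17)|²=72]]
   so C = (12, 11)

C = (12, 11)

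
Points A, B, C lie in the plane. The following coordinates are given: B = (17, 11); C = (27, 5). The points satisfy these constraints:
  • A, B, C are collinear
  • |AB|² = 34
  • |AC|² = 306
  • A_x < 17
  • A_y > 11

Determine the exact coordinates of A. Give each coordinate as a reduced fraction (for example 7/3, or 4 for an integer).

1. A_x = 12  [[A, B, C are collinear ⇒ 6x+10y-212=0] ∩ [|A−(17, 11)|²=34]]
2. A_y = 14  [[A, B, C are collinear ⇒ 6x+10y-212=0] ∩ [|A−(17, 11)|²=34]]
   so A = (12, 14)

A = (12, 14)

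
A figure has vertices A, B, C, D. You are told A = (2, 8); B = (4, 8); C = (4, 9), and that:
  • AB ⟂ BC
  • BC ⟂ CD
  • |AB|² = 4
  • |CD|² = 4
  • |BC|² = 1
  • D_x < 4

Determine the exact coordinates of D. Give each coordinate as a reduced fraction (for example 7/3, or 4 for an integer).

D = (2, 9)

1. D_x = 2  [[BC ⟂ CD ⇒ 1y-9=0] ∩ [|D−(4, 9)|²=4]]
2. D_y = 9  [[BC ⟂ CD ⇒ 1y-9=0] ∩ [|D−(4, 9)|²=4]]
   so D = (2, 9)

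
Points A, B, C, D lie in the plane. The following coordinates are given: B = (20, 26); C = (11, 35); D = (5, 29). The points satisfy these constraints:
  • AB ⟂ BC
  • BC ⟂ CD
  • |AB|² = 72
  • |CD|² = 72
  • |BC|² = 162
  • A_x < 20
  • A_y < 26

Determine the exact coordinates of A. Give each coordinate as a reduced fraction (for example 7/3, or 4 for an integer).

A = (14, 20)

1. A_x = 14  [[AB ⟂ BC ⇒ 9x-9y+54=0] ∩ [|A−(20, 26)|²=72]]
2. A_y = 20  [[AB ⟂ BC ⇒ 9x-9y+54=0] ∩ [|A−(20, 26)|²=72]]
   so A = (14, 20)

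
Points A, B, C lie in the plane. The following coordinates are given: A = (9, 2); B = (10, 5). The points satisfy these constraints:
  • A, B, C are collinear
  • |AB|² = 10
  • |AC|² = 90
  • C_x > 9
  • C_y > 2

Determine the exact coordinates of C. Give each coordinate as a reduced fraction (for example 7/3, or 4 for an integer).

1. C_x = 12  [[A, B, C are collinear ⇒ -3x+1y+25=0] ∩ [|C−(9, 2)|²=90]]
2. C_y = 11  [[A, B, C are collinear ⇒ -3x+1y+25=0] ∩ [|C−(9, 2)|²=90]]
   so C = (12, 11)

C = (12, 11)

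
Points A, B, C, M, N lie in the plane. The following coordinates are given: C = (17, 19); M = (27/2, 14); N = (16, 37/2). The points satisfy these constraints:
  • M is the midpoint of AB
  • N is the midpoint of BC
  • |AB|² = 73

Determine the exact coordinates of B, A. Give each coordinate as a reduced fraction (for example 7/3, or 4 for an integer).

B = (15, 18)
A = (12, 10)

1. B_x = 15  [B = 2·N−C = 2·(16, 37/2)−(17, 19)]
2. B_y = 18  [B = 2·N−C = 2·(16, 37/2)−(17, 19)]
   so B = (15, 18)
3. A_x = 12  [A = 2·M−B = 2·(27/2, 14)−(15, 18)]
4. A_y = 10  [A = 2·M−B = 2·(27/2, 14)−(15, 18)]
   so A = (12, 10)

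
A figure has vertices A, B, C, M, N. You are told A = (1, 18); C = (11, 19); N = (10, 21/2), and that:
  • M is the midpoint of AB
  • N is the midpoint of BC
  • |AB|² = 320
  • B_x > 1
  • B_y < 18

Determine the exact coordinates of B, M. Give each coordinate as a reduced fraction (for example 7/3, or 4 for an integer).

B = (9, 2)
M = (5, 10)

1. B_x = 9  [B = 2·N−C = 2·(10, 21/2)−(11, 19)]
2. B_y = 2  [B = 2·N−C = 2·(10, 21/2)−(11, 19)]
   so B = (9, 2)
3. M_x = 5  [2·M = A+B = (1, 18)+(9, 2)]
4. M_y = 10  [2·M = A+B = (1, 18)+(9, 2)]
   so M = (5, 10)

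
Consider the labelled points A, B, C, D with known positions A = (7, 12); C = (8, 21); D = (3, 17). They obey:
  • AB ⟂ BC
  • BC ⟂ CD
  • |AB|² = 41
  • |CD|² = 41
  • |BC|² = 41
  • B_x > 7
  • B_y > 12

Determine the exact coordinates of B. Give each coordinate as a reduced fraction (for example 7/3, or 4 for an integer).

B = (12, 16)

1. B_x = 12  [[BC ⟂ CD ⇒ 5x+4y-124=0] ∩ [|B−(7, 12)|²=41]]
2. B_y = 16  [[BC ⟂ CD ⇒ 5x+4y-124=0] ∩ [|B−(7, 12)|²=41]]
   so B = (12, 16)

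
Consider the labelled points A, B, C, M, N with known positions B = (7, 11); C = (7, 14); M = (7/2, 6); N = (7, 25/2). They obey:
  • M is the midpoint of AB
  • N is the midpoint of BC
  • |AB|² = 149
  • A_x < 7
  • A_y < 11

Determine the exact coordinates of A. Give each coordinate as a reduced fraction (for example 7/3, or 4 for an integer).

1. A_x = 0  [A = 2·M−B = 2·(7/2, 6)−(7, 11)]
2. A_y = 1  [A = 2·M−B = 2·(7/2, 6)−(7, 11)]
   so A = (0, 1)

A = (0, 1)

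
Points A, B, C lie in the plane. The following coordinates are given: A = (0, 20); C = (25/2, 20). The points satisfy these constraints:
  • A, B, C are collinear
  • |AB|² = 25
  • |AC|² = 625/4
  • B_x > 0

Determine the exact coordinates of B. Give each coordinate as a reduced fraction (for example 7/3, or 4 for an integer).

B = (5, 20)

1. B_x = 5  [[A, B, C are collinear ⇒ -25/2y+250=0] ∩ [|B−(0, 20)|²=25]]
2. B_y = 20  [[A, B, C are collinear ⇒ -25/2y+250=0] ∩ [|B−(0, 20)|²=25]]
   so B = (5, 20)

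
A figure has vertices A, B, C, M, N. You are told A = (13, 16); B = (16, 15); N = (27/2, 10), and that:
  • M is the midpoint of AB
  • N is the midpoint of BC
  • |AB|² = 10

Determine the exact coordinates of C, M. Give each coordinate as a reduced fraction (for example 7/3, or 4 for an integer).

C = (11, 5)
M = (29/2, 31/2)

1. M_x = 29/2  [2·M = A+B = (13, 16)+(16, 15)]
2. M_y = 31/2  [2·M = A+B = (13, 16)+(16, 15)]
   so M = (29/2, 31/2)
3. C_x = 11  [C = 2·N−B = 2·(27/2, 10)−(16, 15)]
4. C_y = 5  [C = 2·N−B = 2·(27/2, 10)−(16, 15)]
   so C = (11, 5)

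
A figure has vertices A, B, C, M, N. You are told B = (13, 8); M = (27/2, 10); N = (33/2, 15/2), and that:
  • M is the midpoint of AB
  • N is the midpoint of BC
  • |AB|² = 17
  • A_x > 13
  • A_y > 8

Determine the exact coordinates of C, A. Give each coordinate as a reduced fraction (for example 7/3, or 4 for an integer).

C = (20, 7)
A = (14, 12)

1. A_x = 14  [A = 2·M−B = 2·(27/2, 10)−(13, 8)]
2. A_y = 12  [A = 2·M−B = 2·(27/2, 10)−(13, 8)]
   so A = (14, 12)
3. C_x = 20  [C = 2·N−B = 2·(33/2, 15/2)−(13, 8)]
4. C_y = 7  [C = 2·N−B = 2·(33/2, 15/2)−(13, 8)]
   so C = (20, 7)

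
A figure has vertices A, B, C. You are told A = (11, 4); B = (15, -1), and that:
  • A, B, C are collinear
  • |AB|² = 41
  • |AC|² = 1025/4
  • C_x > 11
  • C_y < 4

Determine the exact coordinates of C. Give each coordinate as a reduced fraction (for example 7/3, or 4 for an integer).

1. C_x = 21  [[A, B, C are collinear ⇒ 5x+4y-71=0] ∩ [|C−(11, 4)|²=1025/4]]
2. C_y = -17/2  [[A, B, C are collinear ⇒ 5x+4y-71=0] ∩ [|C−(11, 4)|²=1025/4]]
   so C = (21, -17/2)

C = (21, -17/2)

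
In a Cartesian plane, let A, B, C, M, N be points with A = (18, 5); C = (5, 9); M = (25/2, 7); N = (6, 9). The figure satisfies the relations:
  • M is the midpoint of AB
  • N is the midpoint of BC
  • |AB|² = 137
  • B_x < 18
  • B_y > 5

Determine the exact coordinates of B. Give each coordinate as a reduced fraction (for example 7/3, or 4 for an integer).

1. B_x = 7  [B = 2·M−A = 2·(25/2, 7)−(18, 5)]
2. B_y = 9  [B = 2·M−A = 2·(25/2, 7)−(18, 5)]
   so B = (7, 9)

B = (7, 9)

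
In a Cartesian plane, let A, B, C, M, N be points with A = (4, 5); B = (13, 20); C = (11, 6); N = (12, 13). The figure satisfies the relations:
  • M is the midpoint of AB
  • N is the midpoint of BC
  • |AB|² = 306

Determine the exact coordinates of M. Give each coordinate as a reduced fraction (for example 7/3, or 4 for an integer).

M = (17/2, 25/2)

1. M_x = 17/2  [2·M = A+B = (4, 5)+(13, 20)]
2. M_y = 25/2  [2·M = A+B = (4, 5)+(13, 20)]
   so M = (17/2, 25/2)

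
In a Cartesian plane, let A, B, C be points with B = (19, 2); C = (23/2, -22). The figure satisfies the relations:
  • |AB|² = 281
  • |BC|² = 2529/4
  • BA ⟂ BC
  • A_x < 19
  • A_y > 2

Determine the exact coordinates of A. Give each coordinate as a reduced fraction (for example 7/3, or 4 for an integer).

A = (3, 7)

1. A_x = 3  [[BA ⟂ BC ⇒ -15/2x-24y+381/2=0] ∩ [|A−(19, 2)|²=281]]
2. A_y = 7  [[BA ⟂ BC ⇒ -15/2x-24y+381/2=0] ∩ [|A−(19, 2)|²=281]]
   so A = (3, 7)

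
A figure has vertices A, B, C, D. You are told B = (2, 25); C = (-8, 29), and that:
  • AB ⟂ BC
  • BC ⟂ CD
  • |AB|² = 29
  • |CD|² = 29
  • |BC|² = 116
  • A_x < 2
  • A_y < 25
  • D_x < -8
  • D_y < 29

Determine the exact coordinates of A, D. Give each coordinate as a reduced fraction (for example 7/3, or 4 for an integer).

A = (0, 20)
D = (-10, 24)

1. A_x = 0  [[AB ⟂ BC ⇒ 10x-4y+80=0] ∩ [|A−(2, 25)|²=29]]
2. A_y = 20  [[AB ⟂ BC ⇒ 10x-4y+80=0] ∩ [|A−(2, 25)|²=29]]
   so A = (0, 20)
3. D_x = -10  [[BC ⟂ CD ⇒ -10x+4y-196=0] ∩ [|D−(-8, 29)|²=29]]
4. D_y = 24  [[BC ⟂ CD ⇒ -10x+4y-196=0] ∩ [|D−(-8, 29)|²=29]]
   so D = (-10, 24)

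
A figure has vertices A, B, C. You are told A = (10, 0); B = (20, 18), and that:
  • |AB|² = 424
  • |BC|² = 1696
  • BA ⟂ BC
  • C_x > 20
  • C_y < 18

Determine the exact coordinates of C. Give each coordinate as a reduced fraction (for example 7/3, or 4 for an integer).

C = (56, -2)

1. C_x = 56  [[BA ⟂ BC ⇒ -10x-18y+524=0] ∩ [|C−(20, 18)|²=1696]]
2. C_y = -2  [[BA ⟂ BC ⇒ -10x-18y+524=0] ∩ [|C−(20, 18)|²=1696]]
   so C = (56, -2)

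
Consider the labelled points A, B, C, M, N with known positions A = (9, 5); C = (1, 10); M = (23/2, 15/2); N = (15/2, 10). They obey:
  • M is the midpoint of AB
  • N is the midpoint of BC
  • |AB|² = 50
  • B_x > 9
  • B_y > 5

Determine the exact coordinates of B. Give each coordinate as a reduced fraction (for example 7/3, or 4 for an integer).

1. B_x = 14  [B = 2·M−A = 2·(23/2, 15/2)−(9, 5)]
2. B_y = 10  [B = 2·M−A = 2·(23/2, 15/2)−(9, 5)]
   so B = (14, 10)

B = (14, 10)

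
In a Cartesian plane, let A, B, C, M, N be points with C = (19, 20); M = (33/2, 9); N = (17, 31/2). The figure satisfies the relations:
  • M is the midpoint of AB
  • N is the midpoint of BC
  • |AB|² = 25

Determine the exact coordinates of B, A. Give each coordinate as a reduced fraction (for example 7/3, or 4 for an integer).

B = (15, 11)
A = (18, 7)

1. B_x = 15  [B = 2·N−C = 2·(17, 31/2)−(19, 20)]
2. B_y = 11  [B = 2·N−C = 2·(17, 31/2)−(19, 20)]
   so B = (15, 11)
3. A_x = 18  [A = 2·M−B = 2·(33/2, 9)−(15, 11)]
4. A_y = 7  [A = 2·M−B = 2·(33/2, 9)−(15, 11)]
   so A = (18, 7)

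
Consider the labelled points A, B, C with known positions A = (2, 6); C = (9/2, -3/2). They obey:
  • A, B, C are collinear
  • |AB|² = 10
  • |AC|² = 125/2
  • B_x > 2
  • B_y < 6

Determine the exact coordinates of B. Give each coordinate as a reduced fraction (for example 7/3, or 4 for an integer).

B = (3, 3)

1. B_x = 3  [[A, B, C are collinear ⇒ -15/2x-5/2y+30=0] ∩ [|B−(2, 6)|²=10]]
2. B_y = 3  [[A, B, C are collinear ⇒ -15/2x-5/2y+30=0] ∩ [|B−(2, 6)|²=10]]
   so B = (3, 3)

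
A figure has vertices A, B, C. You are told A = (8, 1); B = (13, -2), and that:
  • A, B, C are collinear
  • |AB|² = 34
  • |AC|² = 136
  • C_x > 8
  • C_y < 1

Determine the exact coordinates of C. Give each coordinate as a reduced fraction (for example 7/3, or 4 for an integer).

C = (18, -5)

1. C_x = 18  [[A, B, C are collinear ⇒ 3x+5y-29=0] ∩ [|C−(8, 1)|²=136]]
2. C_y = -5  [[A, B, C are collinear ⇒ 3x+5y-29=0] ∩ [|C−(8, 1)|²=136]]
   so C = (18, -5)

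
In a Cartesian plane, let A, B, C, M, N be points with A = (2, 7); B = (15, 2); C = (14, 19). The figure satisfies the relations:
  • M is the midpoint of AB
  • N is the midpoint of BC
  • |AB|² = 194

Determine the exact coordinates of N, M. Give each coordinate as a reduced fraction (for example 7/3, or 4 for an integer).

1. M_x = 17/2  [2·M = A+B = (2, 7)+(15, 2)]
2. M_y = 9/2  [2·M = A+B = (2, 7)+(15, 2)]
   so M = (17/2, 9/2)
3. N_x = 29/2  [2·N = B+C = (15, 2)+(14, 19)]
4. N_y = 21/2  [2·N = B+C = (15, 2)+(14, 19)]
   so N = (29/2, 21/2)

N = (29/2, 21/2)
M = (17/2, 9/2)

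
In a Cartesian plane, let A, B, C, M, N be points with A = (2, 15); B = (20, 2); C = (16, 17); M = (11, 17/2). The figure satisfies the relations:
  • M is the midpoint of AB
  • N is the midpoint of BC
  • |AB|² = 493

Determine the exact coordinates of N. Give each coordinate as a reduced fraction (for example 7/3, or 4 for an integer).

1. N_x = 18  [2·N = B+C = (20, 2)+(16, 17)]
2. N_y = 19/2  [2·N = B+C = (20, 2)+(16, 17)]
   so N = (18, 19/2)

N = (18, 19/2)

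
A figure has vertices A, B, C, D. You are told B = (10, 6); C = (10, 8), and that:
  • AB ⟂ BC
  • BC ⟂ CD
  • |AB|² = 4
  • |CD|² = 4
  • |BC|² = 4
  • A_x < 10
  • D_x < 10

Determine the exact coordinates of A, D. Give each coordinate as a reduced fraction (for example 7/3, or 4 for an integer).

1. A_x = 8  [[AB ⟂ BC ⇒ -2y+12=0] ∩ [|A−(10, 6)|²=4]]
2. A_y = 6  [[AB ⟂ BC ⇒ -2y+12=0] ∩ [|A−(10, 6)|²=4]]
   so A = (8, 6)
3. D_x = 8  [[BC ⟂ CD ⇒ 2y-16=0] ∩ [|D−(10, 8)|²=4]]
4. D_y = 8  [[BC ⟂ CD ⇒ 2y-16=0] ∩ [|D−(10, 8)|²=4]]
   so D = (8, 8)

A = (8, 6)
D = (8, 8)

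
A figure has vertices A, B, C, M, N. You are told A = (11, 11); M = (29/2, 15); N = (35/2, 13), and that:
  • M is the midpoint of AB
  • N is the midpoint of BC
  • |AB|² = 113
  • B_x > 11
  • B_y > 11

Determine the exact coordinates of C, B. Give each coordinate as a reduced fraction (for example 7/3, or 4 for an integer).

1. B_x = 18  [B = 2·M−A = 2·(29/2, 15)−(11, 11)]
2. B_y = 19  [B = 2·M−A = 2·(29/2, 15)−(11, 11)]
   so B = (18, 19)
3. C_x = 17  [C = 2·N−B = 2·(35/2, 13)−(18, 19)]
4. C_y = 7  [C = 2·N−B = 2·(35/2, 13)−(18, 19)]
   so C = (17, 7)

C = (17, 7)
B = (18, 19)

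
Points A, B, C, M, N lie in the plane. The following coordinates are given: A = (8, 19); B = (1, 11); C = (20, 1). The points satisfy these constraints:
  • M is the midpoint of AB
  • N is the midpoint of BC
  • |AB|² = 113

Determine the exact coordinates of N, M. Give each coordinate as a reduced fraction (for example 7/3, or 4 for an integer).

N = (21/2, 6)
M = (9/2, 15)

1. M_x = 9/2  [2·M = A+B = (8, 19)+(1, 11)]
2. M_y = 15  [2·M = A+B = (8, 19)+(1, 11)]
   so M = (9/2, 15)
3. N_x = 21/2  [2·N = B+C = (1, 11)+(20, 1)]
4. N_y = 6  [2·N = B+C = (1, 11)+(20, 1)]
   so N = (21/2, 6)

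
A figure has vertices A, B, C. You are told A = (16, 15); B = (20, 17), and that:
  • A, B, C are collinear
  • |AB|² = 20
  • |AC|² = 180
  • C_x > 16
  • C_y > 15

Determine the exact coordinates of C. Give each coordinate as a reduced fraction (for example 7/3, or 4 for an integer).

C = (28, 21)

1. C_x = 28  [[A, B, C are collinear ⇒ -2x+4y-28=0] ∩ [|C−(16, 15)|²=180]]
2. C_y = 21  [[A, B, C are collinear ⇒ -2x+4y-28=0] ∩ [|C−(16, 15)|²=180]]
   so C = (28, 21)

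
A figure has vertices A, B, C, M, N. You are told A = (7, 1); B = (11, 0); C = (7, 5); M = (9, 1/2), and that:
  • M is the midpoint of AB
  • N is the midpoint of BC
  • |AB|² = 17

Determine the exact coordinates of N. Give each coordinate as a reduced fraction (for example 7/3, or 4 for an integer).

1. N_x = 9  [2·N = B+C = (11, 0)+(7, 5)]
2. N_y = 5/2  [2·N = B+C = (11, 0)+(7, 5)]
   so N = (9, 5/2)

N = (9, 5/2)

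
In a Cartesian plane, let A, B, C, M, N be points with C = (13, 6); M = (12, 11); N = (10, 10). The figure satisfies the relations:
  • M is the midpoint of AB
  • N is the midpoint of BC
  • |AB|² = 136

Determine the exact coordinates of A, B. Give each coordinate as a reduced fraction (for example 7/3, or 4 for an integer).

A = (17, 8)
B = (7, 14)

1. B_x = 7  [B = 2·N−C = 2·(10, 10)−(13, 6)]
2. B_y = 14  [B = 2·N−C = 2·(10, 10)−(13, 6)]
   so B = (7, 14)
3. A_x = 17  [A = 2·M−B = 2·(12, 11)−(7, 14)]
4. A_y = 8  [A = 2·M−B = 2·(12, 11)−(7, 14)]
   so A = (17, 8)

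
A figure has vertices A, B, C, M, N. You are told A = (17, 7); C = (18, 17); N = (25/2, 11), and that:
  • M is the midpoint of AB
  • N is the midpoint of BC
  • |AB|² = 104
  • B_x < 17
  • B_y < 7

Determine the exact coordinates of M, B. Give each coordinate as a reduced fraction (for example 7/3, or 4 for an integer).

1. B_x = 7  [B = 2·N−C = 2·(25/2, 11)−(18, 17)]
2. B_y = 5  [B = 2·N−C = 2·(25/2, 11)−(18, 17)]
   so B = (7, 5)
3. M_x = 12  [2·M = A+B = (17, 7)+(7, 5)]
4. M_y = 6  [2·M = A+B = (17, 7)+(7, 5)]
   so M = (12, 6)

M = (12, 6)
B = (7, 5)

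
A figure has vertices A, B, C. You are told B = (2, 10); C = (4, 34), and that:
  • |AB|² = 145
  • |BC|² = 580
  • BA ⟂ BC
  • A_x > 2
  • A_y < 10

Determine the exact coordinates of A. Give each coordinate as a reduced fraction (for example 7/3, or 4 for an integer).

1. A_x = 14  [[BA ⟂ BC ⇒ 2x+24y-244=0] ∩ [|A−(2, 10)|²=145]]
2. A_y = 9  [[BA ⟂ BC ⇒ 2x+24y-244=0] ∩ [|A−(2, 10)|²=145]]
   so A = (14, 9)

A = (14, 9)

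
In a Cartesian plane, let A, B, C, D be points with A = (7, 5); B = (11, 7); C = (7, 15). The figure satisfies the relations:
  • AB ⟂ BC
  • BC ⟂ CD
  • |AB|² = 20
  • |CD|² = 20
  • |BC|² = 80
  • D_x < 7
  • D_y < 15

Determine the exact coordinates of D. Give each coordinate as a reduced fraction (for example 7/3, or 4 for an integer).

D = (3, 13)

1. D_x = 3  [[BC ⟂ CD ⇒ -4x+8y-92=0] ∩ [|D−(7, 15)|²=20]]
2. D_y = 13  [[BC ⟂ CD ⇒ -4x+8y-92=0] ∩ [|D−(7, 15)|²=20]]
   so D = (3, 13)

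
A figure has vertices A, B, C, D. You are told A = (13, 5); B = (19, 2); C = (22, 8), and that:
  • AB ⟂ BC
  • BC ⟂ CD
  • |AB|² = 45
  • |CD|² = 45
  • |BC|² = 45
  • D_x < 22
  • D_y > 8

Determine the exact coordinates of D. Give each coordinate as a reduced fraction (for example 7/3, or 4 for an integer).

D = (16, 11)

1. D_x = 16  [[BC ⟂ CD ⇒ 3x+6y-114=0] ∩ [|D−(22, 8)|²=45]]
2. D_y = 11  [[BC ⟂ CD ⇒ 3x+6y-114=0] ∩ [|D−(22, 8)|²=45]]
   so D = (16, 11)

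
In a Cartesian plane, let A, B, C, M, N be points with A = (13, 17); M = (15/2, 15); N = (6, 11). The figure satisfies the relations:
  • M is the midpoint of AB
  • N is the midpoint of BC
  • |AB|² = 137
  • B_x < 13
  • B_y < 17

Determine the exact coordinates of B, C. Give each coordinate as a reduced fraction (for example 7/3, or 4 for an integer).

B = (2, 13)
C = (10, 9)

1. B_x = 2  [B = 2·M−A = 2·(15/2, 15)−(13, 17)]
2. B_y = 13  [B = 2·M−A = 2·(15/2, 15)−(13, 17)]
   so B = (2, 13)
3. C_x = 10  [C = 2·N−B = 2·(6, 11)−(2, 13)]
4. C_y = 9  [C = 2·N−B = 2·(6, 11)−(2, 13)]
   so C = (10, 9)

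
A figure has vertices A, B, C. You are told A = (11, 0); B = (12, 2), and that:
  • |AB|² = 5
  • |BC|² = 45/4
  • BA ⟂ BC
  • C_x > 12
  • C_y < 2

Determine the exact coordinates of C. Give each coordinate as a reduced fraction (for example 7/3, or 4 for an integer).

C = (15, 1/2)

1. C_x = 15  [[BA ⟂ BC ⇒ -1x-2y+16=0] ∩ [|C−(12, 2)|²=45/4]]
2. C_y = 1/2  [[BA ⟂ BC ⇒ -1x-2y+16=0] ∩ [|C−(12, 2)|²=45/4]]
   so C = (15, 1/2)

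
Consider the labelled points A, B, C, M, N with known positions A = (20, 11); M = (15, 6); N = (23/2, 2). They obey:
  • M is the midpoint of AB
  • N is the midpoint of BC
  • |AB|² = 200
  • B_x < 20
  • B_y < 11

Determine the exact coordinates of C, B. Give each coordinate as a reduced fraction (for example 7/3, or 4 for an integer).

1. B_x = 10  [B = 2·M−A = 2·(15, 6)−(20, 11)]
2. B_y = 1  [B = 2·M−A = 2·(15, 6)−(20, 11)]
   so B = (10, 1)
3. C_x = 13  [C = 2·N−B = 2·(23/2, 2)−(10, 1)]
4. C_y = 3  [C = 2·N−B = 2·(23/2, 2)−(10, 1)]
   so C = (13, 3)

C = (13, 3)
B = (10, 1)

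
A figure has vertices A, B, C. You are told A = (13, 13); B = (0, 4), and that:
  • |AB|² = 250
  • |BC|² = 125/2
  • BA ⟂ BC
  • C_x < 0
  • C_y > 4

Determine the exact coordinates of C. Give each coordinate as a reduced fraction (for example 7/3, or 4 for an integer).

C = (-9/2, 21/2)

1. C_x = -9/2  [[BA ⟂ BC ⇒ 13x+9y-36=0] ∩ [|C−(0, 4)|²=125/2]]
2. C_y = 21/2  [[BA ⟂ BC ⇒ 13x+9y-36=0] ∩ [|C−(0, 4)|²=125/2]]
   so C = (-9/2, 21/2)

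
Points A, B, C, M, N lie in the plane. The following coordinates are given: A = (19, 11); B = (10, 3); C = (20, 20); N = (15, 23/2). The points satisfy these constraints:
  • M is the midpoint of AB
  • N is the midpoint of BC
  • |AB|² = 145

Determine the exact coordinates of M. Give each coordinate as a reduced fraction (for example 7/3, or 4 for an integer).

M = (29/2, 7)

1. M_x = 29/2  [2·M = A+B = (19, 11)+(10, 3)]
2. M_y = 7  [2·M = A+B = (19, 11)+(10, 3)]
   so M = (29/2, 7)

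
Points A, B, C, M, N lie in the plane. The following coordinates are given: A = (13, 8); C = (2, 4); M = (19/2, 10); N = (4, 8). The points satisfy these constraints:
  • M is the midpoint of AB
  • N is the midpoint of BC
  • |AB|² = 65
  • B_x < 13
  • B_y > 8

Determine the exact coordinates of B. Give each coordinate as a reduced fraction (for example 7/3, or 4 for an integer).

B = (6, 12)

1. B_x = 6  [B = 2·M−A = 2·(19/2, 10)−(13, 8)]
2. B_y = 12  [B = 2·M−A = 2·(19/2, 10)−(13, 8)]
   so B = (6, 12)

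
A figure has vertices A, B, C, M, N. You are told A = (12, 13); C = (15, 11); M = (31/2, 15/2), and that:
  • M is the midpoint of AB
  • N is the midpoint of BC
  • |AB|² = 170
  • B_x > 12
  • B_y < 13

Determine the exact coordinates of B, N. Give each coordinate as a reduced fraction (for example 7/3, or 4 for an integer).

1. B_x = 19  [B = 2·M−A = 2·(31/2, 15/2)−(12, 13)]
2. B_y = 2  [B = 2·M−A = 2·(31/2, 15/2)−(12, 13)]
   so B = (19, 2)
3. N_x = 17  [2·N = B+C = (19, 2)+(15, 11)]
4. N_y = 13/2  [2·N = B+C = (19, 2)+(15, 11)]
   so N = (17, 13/2)

B = (19, 2)
N = (17, 13/2)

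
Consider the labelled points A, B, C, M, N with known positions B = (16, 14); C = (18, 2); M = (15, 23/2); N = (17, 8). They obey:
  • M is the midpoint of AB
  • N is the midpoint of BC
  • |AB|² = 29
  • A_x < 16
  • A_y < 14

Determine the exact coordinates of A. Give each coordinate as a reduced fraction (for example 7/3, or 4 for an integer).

A = (14, 9)

1. A_x = 14  [A = 2·M−B = 2·(15, 23/2)−(16, 14)]
2. A_y = 9  [A = 2·M−B = 2·(15, 23/2)−(16, 14)]
   so A = (14, 9)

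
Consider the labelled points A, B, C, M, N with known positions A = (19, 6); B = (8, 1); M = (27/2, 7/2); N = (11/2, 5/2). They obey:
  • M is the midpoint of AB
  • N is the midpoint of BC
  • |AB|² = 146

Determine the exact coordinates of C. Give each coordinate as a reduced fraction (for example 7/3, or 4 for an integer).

C = (3, 4)

1. C_x = 3  [C = 2·N−B = 2·(11/2, 5/2)−(8, 1)]
2. C_y = 4  [C = 2·N−B = 2·(11/2, 5/2)−(8, 1)]
   so C = (3, 4)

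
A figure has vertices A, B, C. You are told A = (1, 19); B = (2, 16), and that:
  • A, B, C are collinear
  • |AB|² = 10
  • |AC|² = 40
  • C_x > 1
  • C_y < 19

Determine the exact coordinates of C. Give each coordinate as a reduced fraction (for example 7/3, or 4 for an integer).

C = (3, 13)

1. C_x = 3  [[A, B, C are collinear ⇒ 3x+1y-22=0] ∩ [|C−(1, 19)|²=40]]
2. C_y = 13  [[A, B, C are collinear ⇒ 3x+1y-22=0] ∩ [|C−(1, 19)|²=40]]
   so C = (3, 13)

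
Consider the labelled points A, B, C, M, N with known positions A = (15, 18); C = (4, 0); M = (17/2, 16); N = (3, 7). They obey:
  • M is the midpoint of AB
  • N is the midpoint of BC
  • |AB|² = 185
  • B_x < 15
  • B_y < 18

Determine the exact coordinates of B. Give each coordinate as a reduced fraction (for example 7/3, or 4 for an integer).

B = (2, 14)

1. B_x = 2  [B = 2·M−A = 2·(17/2, 16)−(15, 18)]
2. B_y = 14  [B = 2·M−A = 2·(17/2, 16)−(15, 18)]
   so B = (2, 14)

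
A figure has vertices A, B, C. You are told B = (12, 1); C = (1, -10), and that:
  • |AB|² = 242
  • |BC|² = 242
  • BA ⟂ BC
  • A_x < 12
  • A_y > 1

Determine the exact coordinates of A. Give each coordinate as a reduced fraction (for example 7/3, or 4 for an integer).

A = (1, 12)

1. A_x = 1  [[BA ⟂ BC ⇒ -11x-11y+143=0] ∩ [|A−(12, 1)|²=242]]
2. A_y = 12  [[BA ⟂ BC ⇒ -11x-11y+143=0] ∩ [|A−(12, 1)|²=242]]
   so A = (1, 12)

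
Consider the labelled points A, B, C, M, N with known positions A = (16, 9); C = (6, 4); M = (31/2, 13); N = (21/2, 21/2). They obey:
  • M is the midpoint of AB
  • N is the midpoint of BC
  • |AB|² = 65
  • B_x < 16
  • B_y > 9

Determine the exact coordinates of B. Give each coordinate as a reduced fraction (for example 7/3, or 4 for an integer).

1. B_x = 15  [B = 2·M−A = 2·(31/2, 13)−(16, 9)]
2. B_y = 17  [B = 2·M−A = 2·(31/2, 13)−(16, 9)]
   so B = (15, 17)

B = (15, 17)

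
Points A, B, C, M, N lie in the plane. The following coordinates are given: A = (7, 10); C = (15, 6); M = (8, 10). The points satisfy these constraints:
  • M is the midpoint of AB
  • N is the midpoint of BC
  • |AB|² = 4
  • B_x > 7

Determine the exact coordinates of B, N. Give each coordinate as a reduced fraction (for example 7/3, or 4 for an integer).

1. B_x = 9  [B = 2·M−A = 2·(8, 10)−(7, 10)]
2. B_y = 10  [B = 2·M−A = 2·(8, 10)−(7, 10)]
   so B = (9, 10)
3. N_x = 12  [2·N = B+C = (9, 10)+(15, 6)]
4. N_y = 8  [2·N = B+C = (9, 10)+(15, 6)]
   so N = (12, 8)

B = (9, 10)
N = (12, 8)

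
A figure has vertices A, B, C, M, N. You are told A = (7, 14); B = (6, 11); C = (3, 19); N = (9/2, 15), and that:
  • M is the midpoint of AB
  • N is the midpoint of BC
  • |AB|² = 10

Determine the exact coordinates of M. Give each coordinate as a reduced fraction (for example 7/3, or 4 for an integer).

1. M_x = 13/2  [2·M = A+B = (7, 14)+(6, 11)]
2. M_y = 25/2  [2·M = A+B = (7, 14)+(6, 11)]
   so M = (13/2, 25/2)

M = (13/2, 25/2)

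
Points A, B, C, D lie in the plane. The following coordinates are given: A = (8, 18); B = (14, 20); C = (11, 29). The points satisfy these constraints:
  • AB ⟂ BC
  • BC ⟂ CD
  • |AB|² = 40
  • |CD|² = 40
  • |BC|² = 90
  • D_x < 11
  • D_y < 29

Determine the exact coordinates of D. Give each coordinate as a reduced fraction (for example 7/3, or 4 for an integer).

1. D_x = 5  [[BC ⟂ CD ⇒ -3x+9y-228=0] ∩ [|D−(11, 29)|²=40]]
2. D_y = 27  [[BC ⟂ CD ⇒ -3x+9y-228=0] ∩ [|D−(11, 29)|²=40]]
   so D = (5, 27)

D = (5, 27)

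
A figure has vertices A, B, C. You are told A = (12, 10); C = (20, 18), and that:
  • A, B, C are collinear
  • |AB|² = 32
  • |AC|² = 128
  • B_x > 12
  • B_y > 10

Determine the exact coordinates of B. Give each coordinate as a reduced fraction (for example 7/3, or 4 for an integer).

1. B_x = 16  [[A, B, C are collinear ⇒ 8x-8y-16=0] ∩ [|B−(12, 10)|²=32]]
2. B_y = 14  [[A, B, C are collinear ⇒ 8x-8y-16=0] ∩ [|B−(12, 10)|²=32]]
   so B = (16, 14)

B = (16, 14)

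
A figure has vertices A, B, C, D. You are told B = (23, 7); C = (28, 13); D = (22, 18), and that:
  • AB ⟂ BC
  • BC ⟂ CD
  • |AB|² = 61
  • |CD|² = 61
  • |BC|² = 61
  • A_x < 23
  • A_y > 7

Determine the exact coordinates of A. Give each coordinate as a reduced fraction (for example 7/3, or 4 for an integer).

A = (17, 12)

1. A_x = 17  [[AB ⟂ BC ⇒ -5x-6y+157=0] ∩ [|A−(23, 7)|²=61]]
2. A_y = 12  [[AB ⟂ BC ⇒ -5x-6y+157=0] ∩ [|A−(23, 7)|²=61]]
   so A = (17, 12)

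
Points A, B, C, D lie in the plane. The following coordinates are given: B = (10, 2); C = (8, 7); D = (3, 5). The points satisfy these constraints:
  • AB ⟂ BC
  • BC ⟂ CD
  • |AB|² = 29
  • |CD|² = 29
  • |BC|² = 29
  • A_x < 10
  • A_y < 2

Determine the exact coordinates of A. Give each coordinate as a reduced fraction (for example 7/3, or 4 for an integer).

1. A_x = 5  [[AB ⟂ BC ⇒ 2x-5y-10=0] ∩ [|A−(10, 2)|²=29]]
2. A_y = 0  [[AB ⟂ BC ⇒ 2x-5y-10=0] ∩ [|A−(10, 2)|²=29]]
   so A = (5, 0)

A = (5, 0)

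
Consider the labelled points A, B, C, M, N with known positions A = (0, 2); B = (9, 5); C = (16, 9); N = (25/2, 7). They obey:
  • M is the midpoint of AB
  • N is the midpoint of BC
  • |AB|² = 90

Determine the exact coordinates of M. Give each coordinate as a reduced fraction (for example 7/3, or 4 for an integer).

M = (9/2, 7/2)

1. M_x = 9/2  [2·M = A+B = (0, 2)+(9, 5)]
2. M_y = 7/2  [2·M = A+B = (0, 2)+(9, 5)]
   so M = (9/2, 7/2)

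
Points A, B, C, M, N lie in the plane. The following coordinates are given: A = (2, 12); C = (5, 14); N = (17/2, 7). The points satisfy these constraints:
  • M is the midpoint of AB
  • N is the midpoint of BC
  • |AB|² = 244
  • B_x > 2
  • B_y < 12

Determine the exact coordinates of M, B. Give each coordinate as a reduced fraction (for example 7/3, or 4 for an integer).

1. B_x = 12  [B = 2·N−C = 2·(17/2, 7)−(5, 14)]
2. B_y = 0  [B = 2·N−C = 2·(17/2, 7)−(5, 14)]
   so B = (12, 0)
3. M_x = 7  [2·M = A+B = (2, 12)+(12, 0)]
4. M_y = 6  [2·M = A+B = (2, 12)+(12, 0)]
   so M = (7, 6)

M = (7, 6)
B = (12, 0)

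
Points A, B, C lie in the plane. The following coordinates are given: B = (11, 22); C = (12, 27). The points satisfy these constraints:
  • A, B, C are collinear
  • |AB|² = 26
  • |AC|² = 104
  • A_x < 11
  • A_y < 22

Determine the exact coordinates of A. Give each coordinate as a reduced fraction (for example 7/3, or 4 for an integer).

1. A_x = 10  [[A, B, C are collinear ⇒ -5x+1y+33=0] ∩ [|A−(11, 22)|²=26]]
2. A_y = 17  [[A, B, C are collinear ⇒ -5x+1y+33=0] ∩ [|A−(11, 22)|²=26]]
   so A = (10, 17)

A = (10, 17)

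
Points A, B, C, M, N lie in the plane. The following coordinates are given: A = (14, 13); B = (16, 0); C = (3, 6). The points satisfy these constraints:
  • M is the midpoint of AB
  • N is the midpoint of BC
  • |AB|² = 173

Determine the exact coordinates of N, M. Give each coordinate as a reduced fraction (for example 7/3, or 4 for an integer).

N = (19/2, 3)
M = (15, 13/2)

1. M_x = 15  [2·M = A+B = (14, 13)+(16, 0)]
2. M_y = 13/2  [2·M = A+B = (14, 13)+(16, 0)]
   so M = (15, 13/2)
3. N_x = 19/2  [2·N = B+C = (16, 0)+(3, 6)]
4. N_y = 3  [2·N = B+C = (16, 0)+(3, 6)]
   so N = (19/2, 3)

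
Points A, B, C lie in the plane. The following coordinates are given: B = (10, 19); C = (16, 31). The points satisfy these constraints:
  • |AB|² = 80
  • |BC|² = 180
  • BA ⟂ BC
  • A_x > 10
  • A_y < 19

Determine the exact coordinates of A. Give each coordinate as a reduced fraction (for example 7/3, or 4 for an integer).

A = (18, 15)

1. A_x = 18  [[BA ⟂ BC ⇒ 6x+12y-288=0] ∩ [|A−(10, 19)|²=80]]
2. A_y = 15  [[BA ⟂ BC ⇒ 6x+12y-288=0] ∩ [|A−(10, 19)|²=80]]
   so A = (18, 15)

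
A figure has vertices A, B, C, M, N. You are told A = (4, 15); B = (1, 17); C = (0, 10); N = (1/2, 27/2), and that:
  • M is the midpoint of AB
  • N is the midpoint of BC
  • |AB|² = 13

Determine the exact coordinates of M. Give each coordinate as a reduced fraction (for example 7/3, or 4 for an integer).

1. M_x = 5/2  [2·M = A+B = (4, 15)+(1, 17)]
2. M_y = 16  [2·M = A+B = (4, 15)+(1, 17)]
   so M = (5/2, 16)

M = (5/2, 16)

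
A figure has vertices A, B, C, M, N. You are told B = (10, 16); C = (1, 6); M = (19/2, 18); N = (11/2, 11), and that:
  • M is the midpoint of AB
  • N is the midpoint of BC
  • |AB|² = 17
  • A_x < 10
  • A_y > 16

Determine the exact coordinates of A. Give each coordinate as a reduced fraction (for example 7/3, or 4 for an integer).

1. A_x = 9  [A = 2·M−B = 2·(19/2, 18)−(10, 16)]
2. A_y = 20  [A = 2·M−B = 2·(19/2, 18)−(10, 16)]
   so A = (9, 20)

A = (9, 20)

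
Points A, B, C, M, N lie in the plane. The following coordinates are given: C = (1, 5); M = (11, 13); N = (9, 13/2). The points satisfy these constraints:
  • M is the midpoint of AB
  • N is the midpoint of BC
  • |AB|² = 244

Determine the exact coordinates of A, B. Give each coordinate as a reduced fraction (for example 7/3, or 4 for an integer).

A = (5, 18)
B = (17, 8)

1. B_x = 17  [B = 2·N−C = 2·(9, 13/2)−(1, 5)]
2. B_y = 8  [B = 2·N−C = 2·(9, 13/2)−(1, 5)]
   so B = (17, 8)
3. A_x = 5  [A = 2·M−B = 2·(11, 13)−(17, 8)]
4. A_y = 18  [A = 2·M−B = 2·(11, 13)−(17, 8)]
   so A = (5, 18)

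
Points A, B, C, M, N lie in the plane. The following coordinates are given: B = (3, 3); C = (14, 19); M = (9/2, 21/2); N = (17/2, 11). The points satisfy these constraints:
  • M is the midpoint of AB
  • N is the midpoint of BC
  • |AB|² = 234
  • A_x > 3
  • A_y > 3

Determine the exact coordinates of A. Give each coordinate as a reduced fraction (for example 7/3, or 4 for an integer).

A = (6, 18)

1. A_x = 6  [A = 2·M−B = 2·(9/2, 21/2)−(3, 3)]
2. A_y = 18  [A = 2·M−B = 2·(9/2, 21/2)−(3, 3)]
   so A = (6, 18)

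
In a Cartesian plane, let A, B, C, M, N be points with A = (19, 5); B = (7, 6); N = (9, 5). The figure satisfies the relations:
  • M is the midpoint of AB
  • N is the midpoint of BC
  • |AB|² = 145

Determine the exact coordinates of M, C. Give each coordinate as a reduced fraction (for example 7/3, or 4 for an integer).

1. M_x = 13  [2·M = A+B = (19, 5)+(7, 6)]
2. M_y = 11/2  [2·M = A+B = (19, 5)+(7, 6)]
   so M = (13, 11/2)
3. C_x = 11  [C = 2·N−B = 2·(9, 5)−(7, 6)]
4. C_y = 4  [C = 2·N−B = 2·(9, 5)−(7, 6)]
   so C = (11, 4)

M = (13, 11/2)
C = (11, 4)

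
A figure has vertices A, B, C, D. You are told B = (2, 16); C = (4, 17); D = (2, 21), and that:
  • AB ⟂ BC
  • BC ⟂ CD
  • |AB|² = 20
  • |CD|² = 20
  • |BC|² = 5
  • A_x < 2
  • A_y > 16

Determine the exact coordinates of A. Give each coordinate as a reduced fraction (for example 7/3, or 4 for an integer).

1. A_x = 0  [[AB ⟂ BC ⇒ -2x-1y+20=0] ∩ [|A−(2, 16)|²=20]]
2. A_y = 20  [[AB ⟂ BC ⇒ -2x-1y+20=0] ∩ [|A−(2, 16)|²=20]]
   so A = (0, 20)

A = (0, 20)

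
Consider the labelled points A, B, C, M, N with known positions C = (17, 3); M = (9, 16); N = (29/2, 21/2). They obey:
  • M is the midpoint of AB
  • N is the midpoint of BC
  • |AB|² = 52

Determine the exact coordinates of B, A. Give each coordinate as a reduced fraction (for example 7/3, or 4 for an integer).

1. B_x = 12  [B = 2·N−C = 2·(29/2, 21/2)−(17, 3)]
2. B_y = 18  [B = 2·N−C = 2·(29/2, 21/2)−(17, 3)]
   so B = (12, 18)
3. A_x = 6  [A = 2·M−B = 2·(9, 16)−(12, 18)]
4. A_y = 14  [A = 2·M−B = 2·(9, 16)−(12, 18)]
   so A = (6, 14)

B = (12, 18)
A = (6, 14)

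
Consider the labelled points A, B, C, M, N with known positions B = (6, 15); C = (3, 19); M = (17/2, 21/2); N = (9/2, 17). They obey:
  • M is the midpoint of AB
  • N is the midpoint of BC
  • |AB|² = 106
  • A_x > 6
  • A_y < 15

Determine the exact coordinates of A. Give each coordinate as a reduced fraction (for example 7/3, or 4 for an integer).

1. A_x = 11  [A = 2·M−B = 2·(17/2, 21/2)−(6, 15)]
2. A_y = 6  [A = 2·M−B = 2·(17/2, 21/2)−(6, 15)]
   so A = (11, 6)

A = (11, 6)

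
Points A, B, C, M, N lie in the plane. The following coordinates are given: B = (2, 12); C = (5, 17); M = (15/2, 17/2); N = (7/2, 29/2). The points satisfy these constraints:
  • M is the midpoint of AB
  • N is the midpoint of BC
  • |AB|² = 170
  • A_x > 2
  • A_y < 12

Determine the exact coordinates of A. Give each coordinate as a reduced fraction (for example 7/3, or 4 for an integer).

1. A_x = 13  [A = 2·M−B = 2·(15/2, 17/2)−(2, 12)]
2. A_y = 5  [A = 2·M−B = 2·(15/2, 17/2)−(2, 12)]
   so A = (13, 5)

A = (13, 5)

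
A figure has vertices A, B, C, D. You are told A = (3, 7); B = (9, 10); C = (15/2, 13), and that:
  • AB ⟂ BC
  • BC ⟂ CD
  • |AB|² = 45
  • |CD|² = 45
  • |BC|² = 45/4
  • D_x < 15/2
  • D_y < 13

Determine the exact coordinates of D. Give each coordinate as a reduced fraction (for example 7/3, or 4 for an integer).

1. D_x = 3/2  [[BC ⟂ CD ⇒ -3/2x+3y-111/4=0] ∩ [|D−(15/2, 13)|²=45]]
2. D_y = 10  [[BC ⟂ CD ⇒ -3/2x+3y-111/4=0] ∩ [|D−(15/2, 13)|²=45]]
   so D = (3/2, 10)

D = (3/2, 10)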